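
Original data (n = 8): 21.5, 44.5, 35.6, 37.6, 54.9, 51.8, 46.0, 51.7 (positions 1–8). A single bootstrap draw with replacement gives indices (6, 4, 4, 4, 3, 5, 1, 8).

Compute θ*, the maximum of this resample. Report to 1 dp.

θ* = 54.9

Resample values: 51.8, 37.6, 37.6, 37.6, 35.6, 54.9, 21.5, 51.7.
Maximum = 54.9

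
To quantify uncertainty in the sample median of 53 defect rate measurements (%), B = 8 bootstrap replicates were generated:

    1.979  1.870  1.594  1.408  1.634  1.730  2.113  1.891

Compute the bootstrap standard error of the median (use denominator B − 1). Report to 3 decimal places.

SE* = 0.229

Bootstrap SE is the standard deviation of the 8 replicate medians.
Mean of replicates: (1.979 + 1.870 + 1.594 + 1.408 + 1.634 + 1.730 + 2.113 + 1.891) / 8 = 14.2190 / 8 = 1.7774
Sum of squared deviations: (+0.2016)² + (+0.0926)² + (−0.1834)² + (−0.3694)² + (−0.1434)² + (−0.0474)² + (+0.3356)² + (+0.1136)² = 0.3677
Variance = 0.3677 / 7 = 0.0525
SE* = √0.0525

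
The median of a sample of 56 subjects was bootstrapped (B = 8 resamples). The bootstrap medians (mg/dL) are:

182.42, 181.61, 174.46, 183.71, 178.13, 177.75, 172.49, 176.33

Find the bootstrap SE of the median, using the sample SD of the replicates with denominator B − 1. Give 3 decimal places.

SE* = 3.962

Bootstrap SE is the standard deviation of the 8 replicate medians.
Mean of replicates: (182.42 + 181.61 + 174.46 + 183.71 + 178.13 + 177.75 + 172.49 + 176.33) / 8 = 1426.9000 / 8 = 178.3625
Sum of squared deviations: (+4.0575)² + (+3.2475)² + (−3.9025)² + (+5.3475)² + (−0.2325)² + (−0.6125)² + (−5.8725)² + (−2.0325)² = 109.8813
Variance = 109.8813 / 7 = 15.6973
SE* = √15.6973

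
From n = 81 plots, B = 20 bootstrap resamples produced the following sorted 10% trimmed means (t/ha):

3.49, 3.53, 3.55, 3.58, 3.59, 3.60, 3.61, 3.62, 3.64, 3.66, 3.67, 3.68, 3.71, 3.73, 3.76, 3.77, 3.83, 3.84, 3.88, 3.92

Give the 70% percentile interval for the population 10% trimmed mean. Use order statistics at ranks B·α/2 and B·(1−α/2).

(3.55, 3.83)

α = 0.30; lower rank = 20 × 0.150 = 3; upper rank = 20 × 0.850 = 17.
The 3rd smallest replicate is 3.55; the 17th is 3.83.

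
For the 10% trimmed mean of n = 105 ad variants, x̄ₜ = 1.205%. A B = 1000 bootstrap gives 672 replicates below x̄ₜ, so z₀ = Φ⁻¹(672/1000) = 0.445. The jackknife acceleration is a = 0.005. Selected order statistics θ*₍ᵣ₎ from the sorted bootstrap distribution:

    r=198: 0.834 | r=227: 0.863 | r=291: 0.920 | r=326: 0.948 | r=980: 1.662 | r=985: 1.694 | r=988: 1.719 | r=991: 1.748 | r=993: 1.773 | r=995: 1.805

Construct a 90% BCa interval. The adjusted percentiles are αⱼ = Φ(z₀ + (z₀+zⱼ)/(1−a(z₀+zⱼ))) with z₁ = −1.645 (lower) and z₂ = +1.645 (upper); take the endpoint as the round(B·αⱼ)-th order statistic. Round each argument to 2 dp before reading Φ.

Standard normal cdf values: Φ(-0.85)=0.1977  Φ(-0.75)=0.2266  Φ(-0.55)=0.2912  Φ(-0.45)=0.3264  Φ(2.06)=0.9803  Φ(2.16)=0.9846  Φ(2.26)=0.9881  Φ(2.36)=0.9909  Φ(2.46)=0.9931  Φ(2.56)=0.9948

(0.863, 1.805)

Lower: z₀ + z₁ = 0.445 + (-1.645) = -1.200; 1 − a(z₀+z₁) = 1 − (0.005)(-1.200) = 1.0060; argument = 0.445 + (-1.200)/1.0060 = -0.7478 → -0.75.
α₁ = Φ(-0.75) = 0.2266; rank = round(1000 × 0.2266) = 227; θ*₍227₎ = 0.863.
Upper: z₀ + z₂ = 2.090; 1 − a(z₀+z₂) = 0.9896; argument = 2.5571 → 2.56; α₂ = 0.9948; rank = 995; θ*₍995₎ = 1.805.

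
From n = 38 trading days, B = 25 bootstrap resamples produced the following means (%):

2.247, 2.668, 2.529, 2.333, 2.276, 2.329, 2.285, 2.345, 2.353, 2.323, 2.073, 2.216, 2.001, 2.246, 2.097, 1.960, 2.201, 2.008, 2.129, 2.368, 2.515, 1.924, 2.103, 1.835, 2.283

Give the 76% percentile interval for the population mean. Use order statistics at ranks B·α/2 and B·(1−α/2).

(1.960, 2.368)

Sorted replicates: 1.835, 1.924, 1.960, 2.001, 2.008, 2.073, 2.097, 2.103, 2.129, 2.201, 2.216, 2.246, 2.247, 2.276, 2.283, 2.285, 2.323, 2.329, 2.333, 2.345, 2.353, 2.368, 2.515, 2.529, 2.668
α = 0.24; lower rank = 25 × 0.120 = 3; upper rank = 25 × 0.880 = 22.
The 3rd smallest replicate is 1.960; the 22nd is 2.368.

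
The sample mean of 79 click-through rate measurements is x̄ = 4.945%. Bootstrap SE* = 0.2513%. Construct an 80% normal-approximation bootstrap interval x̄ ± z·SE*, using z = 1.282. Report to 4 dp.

(4.6228, 5.2672)

Margin = 1.282 × 0.2513 = 0.32217
Interval: 4.945 ± 0.32217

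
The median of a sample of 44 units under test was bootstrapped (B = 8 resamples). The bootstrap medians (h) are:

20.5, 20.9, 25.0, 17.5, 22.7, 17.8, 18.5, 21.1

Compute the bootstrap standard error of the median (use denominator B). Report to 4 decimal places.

Bootstrap SE is the standard deviation of the 8 replicate medians.
Mean of replicates: (20.5 + 20.9 + 25.0 + 17.5 + 22.7 + 17.8 + 18.5 + 21.1) / 8 = 164.00000 / 8 = 20.50000
Sum of squared deviations: (+0.00000)² + (+0.40000)² + (+4.50000)² + (−3.00000)² + (+2.20000)² + (−2.70000)² + (−2.00000)² + (+0.60000)² = 45.90000
Variance = 45.90000 / 8 = 5.73750
SE* = √5.73750

SE* = 2.3953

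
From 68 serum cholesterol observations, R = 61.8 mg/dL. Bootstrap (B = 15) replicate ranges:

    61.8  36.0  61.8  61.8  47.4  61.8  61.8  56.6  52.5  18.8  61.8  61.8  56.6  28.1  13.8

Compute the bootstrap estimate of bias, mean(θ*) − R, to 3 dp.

mean(θ*) = (61.8 + 36.0 + 61.8 + 61.8 + 47.4 + 61.8 + 61.8 + 56.6 + 52.5 + 18.8 + 61.8 + 61.8 + 56.6 + 28.1 + 13.8) / 15 = 49.4933
bias = 49.4933 − 61.8

bias = −12.307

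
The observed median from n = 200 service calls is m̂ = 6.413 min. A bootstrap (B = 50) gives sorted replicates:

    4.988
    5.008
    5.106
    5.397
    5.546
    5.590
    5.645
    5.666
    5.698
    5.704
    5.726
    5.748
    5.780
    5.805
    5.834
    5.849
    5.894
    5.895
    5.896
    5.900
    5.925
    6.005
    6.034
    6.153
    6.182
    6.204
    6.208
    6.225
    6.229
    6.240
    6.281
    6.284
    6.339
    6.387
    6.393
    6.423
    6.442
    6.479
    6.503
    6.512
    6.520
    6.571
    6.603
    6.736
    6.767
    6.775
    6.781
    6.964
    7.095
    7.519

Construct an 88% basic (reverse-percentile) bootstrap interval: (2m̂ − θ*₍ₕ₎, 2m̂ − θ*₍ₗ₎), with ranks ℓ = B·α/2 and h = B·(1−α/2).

(6.045, 7.720)

Percentile endpoints at ranks 3 and 47: θ*₍3₎ = 5.106, θ*₍47₎ = 6.781.
Basic interval reflects these around m̂:
  lower = 2 × 6.413 − 6.781 = 6.045
  upper = 2 × 6.413 − 5.106 = 7.720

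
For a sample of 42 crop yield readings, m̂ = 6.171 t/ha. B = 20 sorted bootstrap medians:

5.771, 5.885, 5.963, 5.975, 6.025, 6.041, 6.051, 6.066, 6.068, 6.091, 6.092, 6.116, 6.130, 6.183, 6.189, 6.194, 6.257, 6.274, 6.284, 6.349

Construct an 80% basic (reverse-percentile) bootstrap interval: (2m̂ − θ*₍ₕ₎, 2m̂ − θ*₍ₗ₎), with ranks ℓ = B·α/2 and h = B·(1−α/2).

(6.068, 6.457)

Percentile endpoints at ranks 2 and 18: θ*₍2₎ = 5.885, θ*₍18₎ = 6.274.
Basic interval reflects these around m̂:
  lower = 2 × 6.171 − 6.274 = 6.068
  upper = 2 × 6.171 − 5.885 = 6.457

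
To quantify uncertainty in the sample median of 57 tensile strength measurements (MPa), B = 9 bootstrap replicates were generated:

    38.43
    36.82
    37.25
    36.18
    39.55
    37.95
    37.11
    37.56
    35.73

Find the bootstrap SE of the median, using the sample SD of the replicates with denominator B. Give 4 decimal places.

SE* = 1.0920

Bootstrap SE is the standard deviation of the 9 replicate medians.
Mean of replicates: (38.43 + 36.82 + 37.25 + 36.18 + 39.55 + 37.95 + 37.11 + 37.56 + 35.73) / 9 = 336.58000 / 9 = 37.39778
Sum of squared deviations: (+1.03222)² + (−0.57778)² + (−0.14778)² + (−1.21778)² + (+2.15222)² + (+0.55222)² + (−0.28778)² + (+0.16222)² + (−1.66778)² = 10.73176
Variance = 10.73176 / 9 = 1.19242
SE* = √1.19242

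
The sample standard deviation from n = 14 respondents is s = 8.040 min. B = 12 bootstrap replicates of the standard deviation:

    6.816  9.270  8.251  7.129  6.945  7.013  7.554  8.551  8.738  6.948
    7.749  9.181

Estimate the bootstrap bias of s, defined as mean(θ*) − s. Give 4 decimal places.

bias = −0.1946

mean(θ*) = (6.816 + 9.270 + 8.251 + 7.129 + 6.945 + 7.013 + 7.554 + 8.551 + 8.738 + 6.948 + 7.749 + 9.181) / 12 = 7.84542
bias = 7.84542 − 8.040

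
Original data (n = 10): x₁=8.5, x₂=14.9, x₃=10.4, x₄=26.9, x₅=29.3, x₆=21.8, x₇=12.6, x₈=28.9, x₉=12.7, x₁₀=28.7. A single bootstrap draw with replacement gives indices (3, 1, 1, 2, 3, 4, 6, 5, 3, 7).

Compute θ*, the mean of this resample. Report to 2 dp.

Resample values: 10.4, 8.5, 8.5, 14.9, 10.4, 26.9, 21.8, 29.3, 10.4, 12.6.
Mean = (10.4 + 8.5 + 8.5 + 14.9 + 10.4 + 26.9 + 21.8 + 29.3 + 10.4 + 12.6) / 10 = 153.70 / 10 = 15.37

θ* = 15.37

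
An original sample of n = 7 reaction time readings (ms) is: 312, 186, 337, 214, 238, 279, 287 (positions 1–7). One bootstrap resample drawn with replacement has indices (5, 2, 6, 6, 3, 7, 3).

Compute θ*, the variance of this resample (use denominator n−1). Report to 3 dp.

θ* = 2851.286

Resample values: 238, 186, 279, 279, 337, 287, 337.
Mean = 277.5714; sum of squared deviations = 17107.7143
s² = 17107.7143 / 6 = 2851.2857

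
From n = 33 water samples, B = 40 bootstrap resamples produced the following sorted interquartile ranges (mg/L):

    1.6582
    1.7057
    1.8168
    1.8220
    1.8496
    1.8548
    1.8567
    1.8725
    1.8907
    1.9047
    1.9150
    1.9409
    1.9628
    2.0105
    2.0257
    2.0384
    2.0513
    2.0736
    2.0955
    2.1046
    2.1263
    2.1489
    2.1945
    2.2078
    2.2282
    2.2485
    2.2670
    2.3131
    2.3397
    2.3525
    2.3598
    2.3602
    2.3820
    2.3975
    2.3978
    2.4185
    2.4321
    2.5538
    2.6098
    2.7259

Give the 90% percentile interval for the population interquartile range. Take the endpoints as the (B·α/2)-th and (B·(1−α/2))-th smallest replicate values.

α = 0.10; lower rank = 40 × 0.050 = 2; upper rank = 40 × 0.950 = 38.
The 2nd smallest replicate is 1.7057; the 38th is 2.5538.

(1.7057, 2.5538)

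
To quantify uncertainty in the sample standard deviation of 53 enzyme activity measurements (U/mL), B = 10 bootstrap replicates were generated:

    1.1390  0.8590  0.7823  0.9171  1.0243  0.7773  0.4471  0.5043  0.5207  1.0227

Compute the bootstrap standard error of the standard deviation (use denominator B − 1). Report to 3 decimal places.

Bootstrap SE is the standard deviation of the 10 replicate standard deviations.
Mean of replicates: (1.1390 + 0.8590 + 0.7823 + 0.9171 + 1.0243 + 0.7773 + 0.4471 + 0.5043 + 0.5207 + 1.0227) / 10 = 7.99380 / 10 = 0.79938
Sum of squared deviations: (+0.33962)² + (+0.05962)² + (−0.01708)² + (+0.11772)² + (+0.22492)² + (−0.02208)² + (−0.35228)² + (−0.29508)² + (−0.27868)² + (+0.22332)² = 0.52283
Variance = 0.52283 / 9 = 0.05809
SE* = √0.05809

SE* = 0.241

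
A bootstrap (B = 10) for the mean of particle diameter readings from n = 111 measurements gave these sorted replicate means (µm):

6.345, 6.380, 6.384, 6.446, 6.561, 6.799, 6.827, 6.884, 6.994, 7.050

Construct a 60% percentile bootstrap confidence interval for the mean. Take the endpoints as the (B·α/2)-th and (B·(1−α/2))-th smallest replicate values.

α = 0.40; lower rank = 10 × 0.200 = 2; upper rank = 10 × 0.800 = 8.
The 2nd smallest replicate is 6.380; the 8th is 6.884.

(6.380, 6.884)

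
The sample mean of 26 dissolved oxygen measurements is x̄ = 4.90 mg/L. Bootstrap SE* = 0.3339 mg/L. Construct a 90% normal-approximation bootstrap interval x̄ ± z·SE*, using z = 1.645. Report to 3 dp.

Margin = 1.645 × 0.3339 = 0.5493
Interval: 4.90 ± 0.5493

(4.351, 5.449)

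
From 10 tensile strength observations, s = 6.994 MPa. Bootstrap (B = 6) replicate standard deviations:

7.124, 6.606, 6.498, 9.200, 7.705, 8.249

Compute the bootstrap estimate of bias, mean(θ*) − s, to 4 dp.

bias = +0.5697

mean(θ*) = (7.124 + 6.606 + 6.498 + 9.200 + 7.705 + 8.249) / 6 = 7.56367
bias = 7.56367 − 6.994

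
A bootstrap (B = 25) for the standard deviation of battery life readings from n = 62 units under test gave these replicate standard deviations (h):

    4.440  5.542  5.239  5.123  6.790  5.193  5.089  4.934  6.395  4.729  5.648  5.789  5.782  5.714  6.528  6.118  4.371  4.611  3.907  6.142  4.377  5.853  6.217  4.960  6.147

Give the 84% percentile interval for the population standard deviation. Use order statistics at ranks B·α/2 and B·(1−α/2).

(4.371, 6.395)

Sorted replicates: 3.907, 4.371, 4.377, 4.440, 4.611, 4.729, 4.934, 4.960, 5.089, 5.123, 5.193, 5.239, 5.542, 5.648, 5.714, 5.782, 5.789, 5.853, 6.118, 6.142, 6.147, 6.217, 6.395, 6.528, 6.790
α = 0.16; lower rank = 25 × 0.080 = 2; upper rank = 25 × 0.920 = 23.
The 2nd smallest replicate is 4.371; the 23rd is 6.395.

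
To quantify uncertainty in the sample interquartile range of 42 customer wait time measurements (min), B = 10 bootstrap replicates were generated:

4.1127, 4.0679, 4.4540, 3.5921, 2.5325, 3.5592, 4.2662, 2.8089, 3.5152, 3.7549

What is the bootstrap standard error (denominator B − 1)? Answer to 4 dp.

Bootstrap SE is the standard deviation of the 10 replicate interquartile ranges.
Mean of replicates: (4.1127 + 4.0679 + 4.4540 + 3.5921 + 2.5325 + 3.5592 + 4.2662 + 2.8089 + 3.5152 + 3.7549) / 10 = 36.66360 / 10 = 3.66636
Sum of squared deviations: (+0.44634)² + (+0.40154)² + (+0.78764)² + (−0.07426)² + (−1.13386)² + (−0.10716)² + (+0.59984)² + (−0.85746)² + (−0.15116)² + (+0.08854)² = 3.40920
Variance = 3.40920 / 9 = 0.37880
SE* = √0.37880

SE* = 0.6155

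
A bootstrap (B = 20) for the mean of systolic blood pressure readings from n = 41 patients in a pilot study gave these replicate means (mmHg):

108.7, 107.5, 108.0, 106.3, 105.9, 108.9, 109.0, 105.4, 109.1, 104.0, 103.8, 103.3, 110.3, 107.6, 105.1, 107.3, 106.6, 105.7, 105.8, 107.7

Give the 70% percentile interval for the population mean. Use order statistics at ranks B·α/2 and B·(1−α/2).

Sorted replicates: 103.3, 103.8, 104.0, 105.1, 105.4, 105.7, 105.8, 105.9, 106.3, 106.6, 107.3, 107.5, 107.6, 107.7, 108.0, 108.7, 108.9, 109.0, 109.1, 110.3
α = 0.30; lower rank = 20 × 0.150 = 3; upper rank = 20 × 0.850 = 17.
The 3rd smallest replicate is 104.0; the 17th is 108.9.

(104.0, 108.9)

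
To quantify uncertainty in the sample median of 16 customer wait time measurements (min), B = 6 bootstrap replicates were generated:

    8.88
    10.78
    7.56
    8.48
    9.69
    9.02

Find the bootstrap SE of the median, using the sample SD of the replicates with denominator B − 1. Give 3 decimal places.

Bootstrap SE is the standard deviation of the 6 replicate medians.
Mean of replicates: (8.88 + 10.78 + 7.56 + 8.48 + 9.69 + 9.02) / 6 = 54.4100 / 6 = 9.0683
Sum of squared deviations: (−0.1883)² + (+1.7117)² + (−1.5083)² + (−0.5883)² + (+0.6217)² + (−0.0483)² = 5.9753
Variance = 5.9753 / 5 = 1.1951
SE* = √1.1951

SE* = 1.093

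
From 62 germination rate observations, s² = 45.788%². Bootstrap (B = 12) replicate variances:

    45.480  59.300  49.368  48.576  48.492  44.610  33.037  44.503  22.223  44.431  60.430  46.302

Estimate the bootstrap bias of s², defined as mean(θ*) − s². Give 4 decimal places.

bias = −0.2253

mean(θ*) = (45.480 + 59.300 + 49.368 + 48.576 + 48.492 + 44.610 + 33.037 + 44.503 + 22.223 + 44.431 + 60.430 + 46.302) / 12 = 45.56267
bias = 45.56267 − 45.788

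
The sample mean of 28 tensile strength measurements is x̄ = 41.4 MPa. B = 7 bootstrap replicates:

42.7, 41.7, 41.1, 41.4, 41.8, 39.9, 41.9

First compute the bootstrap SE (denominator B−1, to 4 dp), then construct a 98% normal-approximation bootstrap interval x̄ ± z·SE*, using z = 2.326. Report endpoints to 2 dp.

(39.39, 43.41)

Mean of replicates = 41.5000; sum of squared deviations = 4.4600; SE* = √(4.4600/6) = 0.8622
Margin = 2.326 × 0.8622 = 2.005
Interval: 41.4 ± 2.005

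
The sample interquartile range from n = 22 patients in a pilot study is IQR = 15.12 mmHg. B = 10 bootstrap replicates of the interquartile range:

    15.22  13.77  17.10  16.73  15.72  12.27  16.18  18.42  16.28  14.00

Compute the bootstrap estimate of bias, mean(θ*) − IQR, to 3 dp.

bias = +0.449

mean(θ*) = (15.22 + 13.77 + 17.10 + 16.73 + 15.72 + 12.27 + 16.18 + 18.42 + 16.28 + 14.00) / 10 = 15.5690
bias = 15.5690 − 15.12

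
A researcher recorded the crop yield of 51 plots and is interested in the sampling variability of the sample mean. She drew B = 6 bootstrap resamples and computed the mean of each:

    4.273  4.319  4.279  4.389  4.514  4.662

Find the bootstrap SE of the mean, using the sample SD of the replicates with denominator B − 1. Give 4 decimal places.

Bootstrap SE is the standard deviation of the 6 replicate means.
Mean of replicates: (4.273 + 4.319 + 4.279 + 4.389 + 4.514 + 4.662) / 6 = 26.43600 / 6 = 4.40600
Sum of squared deviations: (−0.13300)² + (−0.08700)² + (−0.12700)² + (−0.01700)² + (+0.10800)² + (+0.25600)² = 0.11888
Variance = 0.11888 / 5 = 0.02378
SE* = √0.02378

SE* = 0.1542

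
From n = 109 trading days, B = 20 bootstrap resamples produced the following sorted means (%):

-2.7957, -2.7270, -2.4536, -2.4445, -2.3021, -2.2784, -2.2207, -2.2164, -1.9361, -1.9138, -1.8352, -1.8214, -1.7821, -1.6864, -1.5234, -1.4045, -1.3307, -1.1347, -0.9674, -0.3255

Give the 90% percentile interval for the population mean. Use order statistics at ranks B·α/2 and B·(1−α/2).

α = 0.10; lower rank = 20 × 0.050 = 1; upper rank = 20 × 0.950 = 19.
The 1st smallest replicate is -2.7957; the 19th is -0.9674.

(-2.7957, -0.9674)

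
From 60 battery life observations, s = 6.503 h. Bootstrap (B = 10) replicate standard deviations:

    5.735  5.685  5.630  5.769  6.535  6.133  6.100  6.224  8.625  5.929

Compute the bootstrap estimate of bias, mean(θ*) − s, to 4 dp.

bias = −0.2665

mean(θ*) = (5.735 + 5.685 + 5.630 + 5.769 + 6.535 + 6.133 + 6.100 + 6.224 + 8.625 + 5.929) / 10 = 6.23650
bias = 6.23650 − 6.503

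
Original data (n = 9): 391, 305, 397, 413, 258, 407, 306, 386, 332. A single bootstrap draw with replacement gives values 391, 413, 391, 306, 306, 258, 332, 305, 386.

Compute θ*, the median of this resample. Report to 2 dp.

θ* = 332.00

Sorted: 258, 305, 306, 306, 332, 386, 391, 391, 413
Median = middle value = 332.00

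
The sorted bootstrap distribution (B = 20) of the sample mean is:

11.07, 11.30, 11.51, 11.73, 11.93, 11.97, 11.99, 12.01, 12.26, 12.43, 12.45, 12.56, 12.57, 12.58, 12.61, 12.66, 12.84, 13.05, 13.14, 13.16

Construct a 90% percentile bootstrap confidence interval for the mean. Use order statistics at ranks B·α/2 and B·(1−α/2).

α = 0.10; lower rank = 20 × 0.050 = 1; upper rank = 20 × 0.950 = 19.
The 1st smallest replicate is 11.07; the 19th is 13.14.

(11.07, 13.14)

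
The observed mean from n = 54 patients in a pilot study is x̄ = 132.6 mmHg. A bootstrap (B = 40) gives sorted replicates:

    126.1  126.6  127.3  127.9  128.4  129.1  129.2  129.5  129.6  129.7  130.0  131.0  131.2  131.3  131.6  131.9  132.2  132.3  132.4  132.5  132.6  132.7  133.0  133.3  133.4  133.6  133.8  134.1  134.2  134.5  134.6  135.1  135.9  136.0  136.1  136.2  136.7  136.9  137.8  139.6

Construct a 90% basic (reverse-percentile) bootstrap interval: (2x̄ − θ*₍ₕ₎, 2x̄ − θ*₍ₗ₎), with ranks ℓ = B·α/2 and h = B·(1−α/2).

Percentile endpoints at ranks 2 and 38: θ*₍2₎ = 126.6, θ*₍38₎ = 136.9.
Basic interval reflects these around x̄:
  lower = 2 × 132.6 − 136.9 = 128.3
  upper = 2 × 132.6 − 126.6 = 138.6

(128.3, 138.6)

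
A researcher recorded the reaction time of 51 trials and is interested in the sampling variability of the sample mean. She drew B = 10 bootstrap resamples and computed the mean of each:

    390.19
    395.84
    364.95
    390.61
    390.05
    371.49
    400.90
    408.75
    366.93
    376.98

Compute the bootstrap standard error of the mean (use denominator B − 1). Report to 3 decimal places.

SE* = 14.867

Bootstrap SE is the standard deviation of the 10 replicate means.
Mean of replicates: (390.19 + 395.84 + 364.95 + 390.61 + 390.05 + 371.49 + 400.90 + 408.75 + 366.93 + 376.98) / 10 = 3856.6900 / 10 = 385.6690
Sum of squared deviations: (+4.5210)² + (+10.1710)² + (−20.7190)² + (+4.9410)² + (+4.3810)² + (−14.1790)² + (+15.2310)² + (+23.0810)² + (−18.7390)² + (−8.6890)² = 1989.1811
Variance = 1989.1811 / 9 = 221.0201
SE* = √221.0201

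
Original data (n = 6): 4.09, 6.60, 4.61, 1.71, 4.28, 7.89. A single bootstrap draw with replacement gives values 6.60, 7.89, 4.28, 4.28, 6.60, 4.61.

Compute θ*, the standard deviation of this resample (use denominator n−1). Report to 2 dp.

θ* = 1.53

Mean = 5.7100; sum of squared deviations = 11.6364
s² = 11.6364 / 5 = 2.3273
s = √2.3273 = 1.53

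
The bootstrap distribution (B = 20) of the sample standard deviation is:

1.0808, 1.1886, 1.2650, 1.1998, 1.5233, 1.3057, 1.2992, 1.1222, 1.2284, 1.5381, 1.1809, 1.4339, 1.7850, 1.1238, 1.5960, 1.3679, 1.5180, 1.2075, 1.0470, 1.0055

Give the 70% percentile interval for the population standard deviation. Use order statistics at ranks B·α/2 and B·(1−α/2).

Sorted replicates: 1.0055, 1.0470, 1.0808, 1.1222, 1.1238, 1.1809, 1.1886, 1.1998, 1.2075, 1.2284, 1.2650, 1.2992, 1.3057, 1.3679, 1.4339, 1.5180, 1.5233, 1.5381, 1.5960, 1.7850
α = 0.30; lower rank = 20 × 0.150 = 3; upper rank = 20 × 0.850 = 17.
The 3rd smallest replicate is 1.0808; the 17th is 1.5233.

(1.0808, 1.5233)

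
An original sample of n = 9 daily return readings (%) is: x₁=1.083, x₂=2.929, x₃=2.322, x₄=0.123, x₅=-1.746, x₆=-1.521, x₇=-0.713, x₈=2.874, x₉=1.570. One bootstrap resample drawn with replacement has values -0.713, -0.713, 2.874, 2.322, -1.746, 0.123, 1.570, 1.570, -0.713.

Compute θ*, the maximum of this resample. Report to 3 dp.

Maximum = 2.874

θ* = 2.874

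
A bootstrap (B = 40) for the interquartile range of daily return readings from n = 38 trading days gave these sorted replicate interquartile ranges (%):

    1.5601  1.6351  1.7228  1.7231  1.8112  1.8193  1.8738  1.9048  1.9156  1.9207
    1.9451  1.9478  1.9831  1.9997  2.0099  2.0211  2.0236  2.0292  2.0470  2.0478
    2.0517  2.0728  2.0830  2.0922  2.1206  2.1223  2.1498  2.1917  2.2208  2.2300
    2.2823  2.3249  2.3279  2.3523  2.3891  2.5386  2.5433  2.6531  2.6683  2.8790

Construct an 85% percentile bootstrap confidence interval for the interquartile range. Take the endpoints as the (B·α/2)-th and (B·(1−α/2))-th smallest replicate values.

α = 0.15; lower rank = 40 × 0.075 = 3; upper rank = 40 × 0.925 = 37.
The 3rd smallest replicate is 1.7228; the 37th is 2.5433.

(1.7228, 2.5433)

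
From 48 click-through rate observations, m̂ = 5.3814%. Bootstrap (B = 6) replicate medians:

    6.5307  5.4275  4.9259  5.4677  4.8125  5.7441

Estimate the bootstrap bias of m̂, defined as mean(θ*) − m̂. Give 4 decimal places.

bias = +0.1033

mean(θ*) = (6.5307 + 5.4275 + 4.9259 + 5.4677 + 4.8125 + 5.7441) / 6 = 5.48473
bias = 5.48473 − 5.3814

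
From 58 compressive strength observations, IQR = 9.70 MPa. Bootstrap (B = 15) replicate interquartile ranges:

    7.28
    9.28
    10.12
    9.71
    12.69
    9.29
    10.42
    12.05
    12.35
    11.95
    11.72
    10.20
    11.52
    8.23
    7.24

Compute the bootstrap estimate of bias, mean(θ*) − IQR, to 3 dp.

mean(θ*) = (7.28 + 9.28 + 10.12 + 9.71 + 12.69 + 9.29 + 10.42 + 12.05 + 12.35 + 11.95 + 11.72 + 10.20 + 11.52 + 8.23 + 7.24) / 15 = 10.2700
bias = 10.2700 − 9.70

bias = +0.570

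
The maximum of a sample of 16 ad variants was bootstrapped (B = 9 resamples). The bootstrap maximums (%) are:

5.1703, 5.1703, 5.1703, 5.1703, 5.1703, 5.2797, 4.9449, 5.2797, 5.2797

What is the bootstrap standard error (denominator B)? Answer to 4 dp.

SE* = 0.0975

Bootstrap SE is the standard deviation of the 9 replicate maximums.
Mean of replicates: (5.1703 + 5.1703 + 5.1703 + 5.1703 + 5.1703 + 5.2797 + 4.9449 + 5.2797 + 5.2797) / 9 = 46.63550 / 9 = 5.18172
Sum of squared deviations: (−0.01142)² + (−0.01142)² + (−0.01142)² + (−0.01142)² + (−0.01142)² + (+0.09798)² + (−0.23682)² + (+0.09798)² + (+0.09798)² = 0.08554
Variance = 0.08554 / 9 = 0.00950
SE* = √0.00950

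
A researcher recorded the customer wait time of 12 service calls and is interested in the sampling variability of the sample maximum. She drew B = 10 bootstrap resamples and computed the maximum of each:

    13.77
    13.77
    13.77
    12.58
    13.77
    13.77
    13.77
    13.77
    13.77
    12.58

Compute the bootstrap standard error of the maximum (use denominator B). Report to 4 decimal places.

SE* = 0.4760

Bootstrap SE is the standard deviation of the 10 replicate maximums.
Mean of replicates: (13.77 + 13.77 + 13.77 + 12.58 + 13.77 + 13.77 + 13.77 + 13.77 + 13.77 + 12.58) / 10 = 135.32000 / 10 = 13.53200
Sum of squared deviations: (+0.23800)² + (+0.23800)² + (+0.23800)² + (−0.95200)² + (+0.23800)² + (+0.23800)² + (+0.23800)² + (+0.23800)² + (+0.23800)² + (−0.95200)² = 2.26576
Variance = 2.26576 / 10 = 0.22658
SE* = √0.22658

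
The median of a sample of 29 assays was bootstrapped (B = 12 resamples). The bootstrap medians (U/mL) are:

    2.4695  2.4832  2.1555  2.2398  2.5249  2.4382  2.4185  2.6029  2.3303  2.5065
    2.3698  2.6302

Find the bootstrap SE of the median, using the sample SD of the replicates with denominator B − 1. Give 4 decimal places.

Bootstrap SE is the standard deviation of the 12 replicate medians.
Mean of replicates: (2.4695 + 2.4832 + 2.1555 + 2.2398 + 2.5249 + 2.4382 + 2.4185 + 2.6029 + 2.3303 + 2.5065 + 2.3698 + 2.6302) / 12 = 29.16930 / 12 = 2.43078
Sum of squared deviations: (+0.03872)² + (+0.05242)² + (−0.27528)² + (−0.19098)² + (+0.09413)² + (+0.00743)² + (−0.01228)² + (+0.17212)² + (−0.10048)² + (+0.07572)² + (−0.06098)² + (+0.19942)² = 0.21451
Variance = 0.21451 / 11 = 0.01950
SE* = √0.01950

SE* = 0.1396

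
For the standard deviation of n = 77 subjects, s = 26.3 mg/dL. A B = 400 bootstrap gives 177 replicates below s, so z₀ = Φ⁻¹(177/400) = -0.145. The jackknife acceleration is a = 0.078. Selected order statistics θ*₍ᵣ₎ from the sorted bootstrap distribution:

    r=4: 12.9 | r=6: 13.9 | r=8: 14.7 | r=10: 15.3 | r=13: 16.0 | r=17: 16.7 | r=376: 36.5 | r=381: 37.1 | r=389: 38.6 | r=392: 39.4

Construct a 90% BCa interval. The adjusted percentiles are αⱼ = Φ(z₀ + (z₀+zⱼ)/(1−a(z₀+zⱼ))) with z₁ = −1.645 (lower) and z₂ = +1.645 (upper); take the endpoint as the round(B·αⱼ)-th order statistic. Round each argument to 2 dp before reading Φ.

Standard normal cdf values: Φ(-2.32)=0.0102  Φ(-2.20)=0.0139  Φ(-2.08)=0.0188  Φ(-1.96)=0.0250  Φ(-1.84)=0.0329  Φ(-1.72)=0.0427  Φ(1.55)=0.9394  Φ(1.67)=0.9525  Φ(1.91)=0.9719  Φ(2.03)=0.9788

(16.7, 36.5)

Lower: z₀ + z₁ = -0.145 + (-1.645) = -1.790; 1 − a(z₀+z₁) = 1 − (0.078)(-1.790) = 1.1396; argument = -0.145 + (-1.790)/1.1396 = -1.7157 → -1.72.
α₁ = Φ(-1.72) = 0.0427; rank = round(400 × 0.0427) = 17; θ*₍17₎ = 16.7.
Upper: z₀ + z₂ = 1.500; 1 − a(z₀+z₂) = 0.8830; argument = 1.5538 → 1.55; α₂ = 0.9394; rank = 376; θ*₍376₎ = 36.5.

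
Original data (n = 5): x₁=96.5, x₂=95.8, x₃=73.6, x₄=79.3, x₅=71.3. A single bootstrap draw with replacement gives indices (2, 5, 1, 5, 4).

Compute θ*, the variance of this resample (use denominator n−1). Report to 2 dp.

θ* = 158.36

Resample values: 95.8, 71.3, 96.5, 71.3, 79.3.
Mean = 82.8400; sum of squared deviations = 633.4320
s² = 633.4320 / 4 = 158.3580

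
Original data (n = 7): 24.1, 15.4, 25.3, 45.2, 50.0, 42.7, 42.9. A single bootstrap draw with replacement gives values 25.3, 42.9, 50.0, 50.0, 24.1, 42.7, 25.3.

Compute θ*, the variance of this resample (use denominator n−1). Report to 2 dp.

θ* = 140.87

Mean = 37.1857; sum of squared deviations = 845.2486
s² = 845.2486 / 6 = 140.8748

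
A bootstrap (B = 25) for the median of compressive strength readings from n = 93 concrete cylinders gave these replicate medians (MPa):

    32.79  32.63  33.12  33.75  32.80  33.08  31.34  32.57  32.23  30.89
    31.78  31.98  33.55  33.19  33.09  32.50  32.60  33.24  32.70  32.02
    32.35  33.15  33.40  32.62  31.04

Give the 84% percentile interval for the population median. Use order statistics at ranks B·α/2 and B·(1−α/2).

(31.04, 33.40)

Sorted replicates: 30.89, 31.04, 31.34, 31.78, 31.98, 32.02, 32.23, 32.35, 32.50, 32.57, 32.60, 32.62, 32.63, 32.70, 32.79, 32.80, 33.08, 33.09, 33.12, 33.15, 33.19, 33.24, 33.40, 33.55, 33.75
α = 0.16; lower rank = 25 × 0.080 = 2; upper rank = 25 × 0.920 = 23.
The 2nd smallest replicate is 31.04; the 23rd is 33.40.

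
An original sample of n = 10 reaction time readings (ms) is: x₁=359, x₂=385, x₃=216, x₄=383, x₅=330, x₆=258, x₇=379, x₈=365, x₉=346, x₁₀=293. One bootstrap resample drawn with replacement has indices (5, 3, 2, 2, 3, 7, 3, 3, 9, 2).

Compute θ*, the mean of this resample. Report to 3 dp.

θ* = 307.400

Resample values: 330, 216, 385, 385, 216, 379, 216, 216, 346, 385.
Mean = (330 + 216 + 385 + 385 + 216 + 379 + 216 + 216 + 346 + 385) / 10 = 3074.0 / 10 = 307.400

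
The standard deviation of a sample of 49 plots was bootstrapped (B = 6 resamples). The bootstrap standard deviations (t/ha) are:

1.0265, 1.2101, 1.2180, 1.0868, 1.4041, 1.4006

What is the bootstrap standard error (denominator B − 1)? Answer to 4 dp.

Bootstrap SE is the standard deviation of the 6 replicate standard deviations.
Mean of replicates: (1.0265 + 1.2101 + 1.2180 + 1.0868 + 1.4041 + 1.4006) / 6 = 7.34610 / 6 = 1.22435
Sum of squared deviations: (−0.19785)² + (−0.01425)² + (−0.00635)² + (−0.13755)² + (+0.17975)² + (+0.17625)² = 0.12168
Variance = 0.12168 / 5 = 0.02434
SE* = √0.02434

SE* = 0.1560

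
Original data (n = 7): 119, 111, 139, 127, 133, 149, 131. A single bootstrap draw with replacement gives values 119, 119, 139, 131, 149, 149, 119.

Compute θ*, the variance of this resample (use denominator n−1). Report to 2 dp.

Mean = 132.1429; sum of squared deviations = 1134.8571
s² = 1134.8571 / 6 = 189.1429

θ* = 189.14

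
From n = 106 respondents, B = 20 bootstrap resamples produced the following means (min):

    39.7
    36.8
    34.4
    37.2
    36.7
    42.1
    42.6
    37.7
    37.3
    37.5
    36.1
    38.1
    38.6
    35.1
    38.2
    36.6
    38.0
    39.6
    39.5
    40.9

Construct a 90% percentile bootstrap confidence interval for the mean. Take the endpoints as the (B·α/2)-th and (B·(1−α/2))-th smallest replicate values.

Sorted replicates: 34.4, 35.1, 36.1, 36.6, 36.7, 36.8, 37.2, 37.3, 37.5, 37.7, 38.0, 38.1, 38.2, 38.6, 39.5, 39.6, 39.7, 40.9, 42.1, 42.6
α = 0.10; lower rank = 20 × 0.050 = 1; upper rank = 20 × 0.950 = 19.
The 1st smallest replicate is 34.4; the 19th is 42.1.

(34.4, 42.1)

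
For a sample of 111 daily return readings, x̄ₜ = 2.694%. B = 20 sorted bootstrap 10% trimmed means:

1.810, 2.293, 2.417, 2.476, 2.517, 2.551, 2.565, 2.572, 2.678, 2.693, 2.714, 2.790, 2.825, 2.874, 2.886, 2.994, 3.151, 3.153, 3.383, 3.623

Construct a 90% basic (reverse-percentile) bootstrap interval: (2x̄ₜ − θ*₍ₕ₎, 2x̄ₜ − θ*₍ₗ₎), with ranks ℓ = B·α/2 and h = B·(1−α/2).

(2.005, 3.578)

Percentile endpoints at ranks 1 and 19: θ*₍1₎ = 1.810, θ*₍19₎ = 3.383.
Basic interval reflects these around x̄ₜ:
  lower = 2 × 2.694 − 3.383 = 2.005
  upper = 2 × 2.694 − 1.810 = 3.578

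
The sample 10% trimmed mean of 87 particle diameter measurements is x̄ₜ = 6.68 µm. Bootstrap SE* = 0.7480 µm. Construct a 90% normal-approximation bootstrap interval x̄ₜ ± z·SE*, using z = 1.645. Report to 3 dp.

(5.450, 7.910)

Margin = 1.645 × 0.7480 = 1.2305
Interval: 6.68 ± 1.2305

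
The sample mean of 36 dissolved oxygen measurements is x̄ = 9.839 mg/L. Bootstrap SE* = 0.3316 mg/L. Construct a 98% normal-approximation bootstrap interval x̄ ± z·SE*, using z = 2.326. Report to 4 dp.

(9.0677, 10.6103)

Margin = 2.326 × 0.3316 = 0.77130
Interval: 9.839 ± 0.77130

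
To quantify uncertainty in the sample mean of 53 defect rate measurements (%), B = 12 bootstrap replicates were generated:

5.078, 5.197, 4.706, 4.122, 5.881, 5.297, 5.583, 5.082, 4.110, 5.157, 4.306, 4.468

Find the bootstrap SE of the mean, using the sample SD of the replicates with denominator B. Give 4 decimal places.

SE* = 0.5484

Bootstrap SE is the standard deviation of the 12 replicate means.
Mean of replicates: (5.078 + 5.197 + 4.706 + 4.122 + 5.881 + 5.297 + 5.583 + 5.082 + 4.110 + 5.157 + 4.306 + 4.468) / 12 = 58.98700 / 12 = 4.91558
Sum of squared deviations: (+0.16242)² + (+0.28142)² + (−0.20958)² + (−0.79358)² + (+0.96542)² + (+0.38142)² + (+0.66742)² + (+0.16642)² + (−0.80558)² + (+0.24142)² + (−0.60958)² + (−0.44758)² = 3.60909
Variance = 3.60909 / 12 = 0.30076
SE* = √0.30076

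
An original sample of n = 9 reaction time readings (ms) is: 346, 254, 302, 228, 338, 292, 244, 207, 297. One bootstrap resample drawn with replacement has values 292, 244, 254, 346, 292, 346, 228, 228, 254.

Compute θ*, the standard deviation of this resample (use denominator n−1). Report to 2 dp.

θ* = 45.98

Mean = 276.0000; sum of squared deviations = 16912.0000
s² = 16912.0000 / 8 = 2114.0000
s = √2114.0000 = 45.98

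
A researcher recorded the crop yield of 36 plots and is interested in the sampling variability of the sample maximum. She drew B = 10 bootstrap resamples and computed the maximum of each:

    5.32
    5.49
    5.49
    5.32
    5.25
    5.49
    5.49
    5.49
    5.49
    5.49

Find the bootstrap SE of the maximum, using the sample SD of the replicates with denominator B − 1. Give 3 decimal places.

Bootstrap SE is the standard deviation of the 10 replicate maximums.
Mean of replicates: (5.32 + 5.49 + 5.49 + 5.32 + 5.25 + 5.49 + 5.49 + 5.49 + 5.49 + 5.49) / 10 = 54.3200 / 10 = 5.4320
Sum of squared deviations: (−0.1120)² + (+0.0580)² + (+0.0580)² + (−0.1120)² + (−0.1820)² + (+0.0580)² + (+0.0580)² + (+0.0580)² + (+0.0580)² + (+0.0580)² = 0.0818
Variance = 0.0818 / 9 = 0.0091
SE* = √0.0091

SE* = 0.095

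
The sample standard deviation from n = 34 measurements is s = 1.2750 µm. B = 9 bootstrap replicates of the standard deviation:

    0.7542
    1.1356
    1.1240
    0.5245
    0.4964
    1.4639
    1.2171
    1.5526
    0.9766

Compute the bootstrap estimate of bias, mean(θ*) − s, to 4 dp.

bias = −0.2478

mean(θ*) = (0.7542 + 1.1356 + 1.1240 + 0.5245 + 0.4964 + 1.4639 + 1.2171 + 1.5526 + 0.9766) / 9 = 1.02721
bias = 1.02721 − 1.2750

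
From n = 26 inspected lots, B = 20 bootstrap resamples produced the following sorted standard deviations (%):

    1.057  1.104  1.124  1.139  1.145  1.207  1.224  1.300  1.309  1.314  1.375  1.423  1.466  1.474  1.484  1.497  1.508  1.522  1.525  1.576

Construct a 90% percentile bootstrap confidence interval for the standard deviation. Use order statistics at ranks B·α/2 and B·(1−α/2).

α = 0.10; lower rank = 20 × 0.050 = 1; upper rank = 20 × 0.950 = 19.
The 1st smallest replicate is 1.057; the 19th is 1.525.

(1.057, 1.525)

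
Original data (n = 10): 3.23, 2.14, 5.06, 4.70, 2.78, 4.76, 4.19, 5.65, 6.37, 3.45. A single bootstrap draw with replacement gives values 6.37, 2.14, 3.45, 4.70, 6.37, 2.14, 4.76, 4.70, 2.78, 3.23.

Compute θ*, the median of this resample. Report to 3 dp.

Sorted: 2.14, 2.14, 2.78, 3.23, 3.45, 4.70, 4.70, 4.76, 6.37, 6.37
Median = average of the two middle values = 4.075

θ* = 4.075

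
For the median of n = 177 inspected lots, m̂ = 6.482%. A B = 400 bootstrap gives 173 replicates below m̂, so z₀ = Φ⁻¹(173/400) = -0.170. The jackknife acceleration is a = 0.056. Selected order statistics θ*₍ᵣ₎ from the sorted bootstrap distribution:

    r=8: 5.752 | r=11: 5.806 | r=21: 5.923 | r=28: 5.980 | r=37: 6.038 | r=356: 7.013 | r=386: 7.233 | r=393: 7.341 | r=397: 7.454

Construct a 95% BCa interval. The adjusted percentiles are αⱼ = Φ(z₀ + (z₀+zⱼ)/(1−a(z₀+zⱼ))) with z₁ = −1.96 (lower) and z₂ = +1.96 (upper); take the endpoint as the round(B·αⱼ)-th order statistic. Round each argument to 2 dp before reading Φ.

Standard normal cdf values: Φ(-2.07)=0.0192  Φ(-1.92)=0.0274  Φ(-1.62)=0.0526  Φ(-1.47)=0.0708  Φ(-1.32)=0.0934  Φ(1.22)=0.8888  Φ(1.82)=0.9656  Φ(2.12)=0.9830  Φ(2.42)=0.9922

(5.752, 7.233)

Lower: z₀ + z₁ = -0.170 + (-1.960) = -2.130; 1 − a(z₀+z₁) = 1 − (0.056)(-2.130) = 1.1193; argument = -0.170 + (-2.130)/1.1193 = -2.0730 → -2.07.
α₁ = Φ(-2.07) = 0.0192; rank = round(400 × 0.0192) = 8; θ*₍8₎ = 5.752.
Upper: z₀ + z₂ = 1.790; 1 − a(z₀+z₂) = 0.8998; argument = 1.8194 → 1.82; α₂ = 0.9656; rank = 386; θ*₍386₎ = 7.233.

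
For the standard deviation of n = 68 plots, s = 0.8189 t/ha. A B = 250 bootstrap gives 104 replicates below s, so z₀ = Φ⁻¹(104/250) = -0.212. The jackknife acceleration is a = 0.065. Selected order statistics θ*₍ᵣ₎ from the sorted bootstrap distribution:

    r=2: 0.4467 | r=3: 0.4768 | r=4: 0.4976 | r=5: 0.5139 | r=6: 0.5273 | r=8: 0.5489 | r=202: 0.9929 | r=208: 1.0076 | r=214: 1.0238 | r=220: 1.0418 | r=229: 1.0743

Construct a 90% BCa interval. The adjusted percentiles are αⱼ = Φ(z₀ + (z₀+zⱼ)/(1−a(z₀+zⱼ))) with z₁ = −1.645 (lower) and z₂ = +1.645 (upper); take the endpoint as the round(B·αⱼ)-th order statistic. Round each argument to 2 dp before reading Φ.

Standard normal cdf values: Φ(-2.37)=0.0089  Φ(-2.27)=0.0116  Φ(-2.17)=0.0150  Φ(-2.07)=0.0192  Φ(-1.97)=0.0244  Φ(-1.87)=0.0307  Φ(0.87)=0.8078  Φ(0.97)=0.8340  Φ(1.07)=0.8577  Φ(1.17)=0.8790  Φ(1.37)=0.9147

(0.5489, 1.0743)

Lower: z₀ + z₁ = -0.212 + (-1.645) = -1.857; 1 − a(z₀+z₁) = 1 − (0.065)(-1.857) = 1.1207; argument = -0.212 + (-1.857)/1.1207 = -1.8690 → -1.87.
α₁ = Φ(-1.87) = 0.0307; rank = round(250 × 0.0307) = 8; θ*₍8₎ = 0.5489.
Upper: z₀ + z₂ = 1.433; 1 − a(z₀+z₂) = 0.9069; argument = 1.3682 → 1.37; α₂ = 0.9147; rank = 229; θ*₍229₎ = 1.0743.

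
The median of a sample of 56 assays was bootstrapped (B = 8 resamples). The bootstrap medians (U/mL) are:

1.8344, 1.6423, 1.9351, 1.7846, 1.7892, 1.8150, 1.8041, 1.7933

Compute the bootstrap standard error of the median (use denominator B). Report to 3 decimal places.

SE* = 0.075

Bootstrap SE is the standard deviation of the 8 replicate medians.
Mean of replicates: (1.8344 + 1.6423 + 1.9351 + 1.7846 + 1.7892 + 1.8150 + 1.8041 + 1.7933) / 8 = 14.39800 / 8 = 1.79975
Sum of squared deviations: (+0.03465)² + (−0.15745)² + (+0.13535)² + (−0.01515)² + (−0.01055)² + (+0.01525)² + (+0.00435)² + (−0.00645)² = 0.04494
Variance = 0.04494 / 8 = 0.00562
SE* = √0.00562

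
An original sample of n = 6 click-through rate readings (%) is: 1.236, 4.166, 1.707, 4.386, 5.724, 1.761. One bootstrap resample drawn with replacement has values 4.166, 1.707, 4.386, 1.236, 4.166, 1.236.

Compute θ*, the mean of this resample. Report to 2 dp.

Mean = (4.166 + 1.707 + 4.386 + 1.236 + 4.166 + 1.236) / 6 = 16.8970 / 6 = 2.82

θ* = 2.82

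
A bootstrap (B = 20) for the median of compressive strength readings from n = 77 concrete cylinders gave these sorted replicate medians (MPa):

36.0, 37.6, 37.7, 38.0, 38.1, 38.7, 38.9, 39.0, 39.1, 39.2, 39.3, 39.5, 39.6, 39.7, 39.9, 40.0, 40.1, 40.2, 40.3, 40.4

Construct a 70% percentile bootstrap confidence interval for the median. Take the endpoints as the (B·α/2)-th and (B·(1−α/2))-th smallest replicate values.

(37.7, 40.1)

α = 0.30; lower rank = 20 × 0.150 = 3; upper rank = 20 × 0.850 = 17.
The 3rd smallest replicate is 37.7; the 17th is 40.1.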